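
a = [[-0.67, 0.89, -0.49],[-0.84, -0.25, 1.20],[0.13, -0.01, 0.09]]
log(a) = [[-0.46, 1.81, -3.31], [-2.12, 0.27, -0.93], [0.13, -0.30, -1.45]]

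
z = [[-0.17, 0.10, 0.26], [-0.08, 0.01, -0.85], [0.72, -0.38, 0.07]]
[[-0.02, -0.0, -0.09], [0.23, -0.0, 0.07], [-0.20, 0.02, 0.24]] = z@ [[-0.16, -0.07, 0.28], [0.19, -0.19, -0.11], [-0.25, 0.01, -0.11]]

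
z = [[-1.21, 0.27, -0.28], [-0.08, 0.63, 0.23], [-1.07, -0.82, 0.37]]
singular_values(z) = [1.67, 1.02, 0.46]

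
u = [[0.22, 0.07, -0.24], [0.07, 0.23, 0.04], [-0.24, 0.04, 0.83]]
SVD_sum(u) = [[0.10, -0.01, -0.28], [-0.01, 0.00, 0.02], [-0.28, 0.02, 0.82]] + [[0.06, 0.11, 0.02], [0.11, 0.21, 0.03], [0.02, 0.03, 0.01]] + [[0.06, -0.04, 0.02], [-0.04, 0.02, -0.01], [0.02, -0.01, 0.01]]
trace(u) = 1.28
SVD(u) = [[-0.33, -0.48, 0.82], [0.02, -0.87, -0.5], [0.95, -0.14, 0.29]] @ diag([0.9134328198584097, 0.27508428404157864, 0.09148289610001133]) @ [[-0.33,0.02,0.95],[-0.48,-0.87,-0.14],[0.82,-0.50,0.29]]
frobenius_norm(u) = 0.96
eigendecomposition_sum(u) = [[0.1, -0.01, -0.28], [-0.01, 0.0, 0.02], [-0.28, 0.02, 0.82]] + [[0.06, -0.04, 0.02], [-0.04, 0.02, -0.01], [0.02, -0.01, 0.01]] + [[0.06, 0.11, 0.02], [0.11, 0.21, 0.03], [0.02, 0.03, 0.01]]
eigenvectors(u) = [[-0.33, -0.82, 0.48], [0.02, 0.5, 0.87], [0.95, -0.29, 0.14]]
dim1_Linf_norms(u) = [0.24, 0.23, 0.83]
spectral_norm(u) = 0.91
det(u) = 0.02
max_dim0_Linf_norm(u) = 0.83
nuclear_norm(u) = 1.28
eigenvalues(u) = [0.91, 0.09, 0.28]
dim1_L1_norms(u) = [0.53, 0.34, 1.11]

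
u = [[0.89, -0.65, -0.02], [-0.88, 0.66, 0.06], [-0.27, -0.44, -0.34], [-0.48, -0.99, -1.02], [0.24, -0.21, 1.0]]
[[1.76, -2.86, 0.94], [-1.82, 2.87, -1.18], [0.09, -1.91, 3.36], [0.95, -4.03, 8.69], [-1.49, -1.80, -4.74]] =u@[[1.99, 0.29, -1.22], [0.08, 4.82, -2.96], [-1.95, -0.86, -5.07]]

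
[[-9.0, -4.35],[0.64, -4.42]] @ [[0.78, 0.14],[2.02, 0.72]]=[[-15.81,-4.39], [-8.43,-3.09]]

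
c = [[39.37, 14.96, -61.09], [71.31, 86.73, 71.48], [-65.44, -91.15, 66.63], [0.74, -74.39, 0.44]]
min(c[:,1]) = -91.15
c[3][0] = 0.74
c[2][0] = -65.44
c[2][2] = 66.63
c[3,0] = 0.74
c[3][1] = -74.39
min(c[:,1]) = -91.15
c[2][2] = 66.63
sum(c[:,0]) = 45.98000000000001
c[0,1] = 14.96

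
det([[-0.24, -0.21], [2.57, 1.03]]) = 0.292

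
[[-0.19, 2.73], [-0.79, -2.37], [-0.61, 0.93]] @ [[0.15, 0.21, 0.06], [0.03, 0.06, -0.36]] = [[0.05, 0.12, -0.99], [-0.19, -0.31, 0.81], [-0.06, -0.07, -0.37]]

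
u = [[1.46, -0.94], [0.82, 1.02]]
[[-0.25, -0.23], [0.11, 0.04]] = u@ [[-0.07,-0.09], [0.16,0.11]]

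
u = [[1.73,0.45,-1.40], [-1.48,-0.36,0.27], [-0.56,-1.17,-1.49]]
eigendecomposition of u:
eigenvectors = [[(-0.64-0.16j), (-0.64+0.16j), 0.34+0.00j], [0.72+0.00j, 0.72-0.00j, (0.16+0j)], [-0.19+0.06j, (-0.19-0.06j), 0.93+0.00j]]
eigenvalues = [(0.89+0.35j), (0.89-0.35j), (-1.9+0j)]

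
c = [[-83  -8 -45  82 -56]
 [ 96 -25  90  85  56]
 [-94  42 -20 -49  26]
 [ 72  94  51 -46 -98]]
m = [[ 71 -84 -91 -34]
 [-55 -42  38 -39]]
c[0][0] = -83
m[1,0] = -55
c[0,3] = 82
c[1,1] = -25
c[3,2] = 51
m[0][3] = -34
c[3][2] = 51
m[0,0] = 71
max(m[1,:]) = 38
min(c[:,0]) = -94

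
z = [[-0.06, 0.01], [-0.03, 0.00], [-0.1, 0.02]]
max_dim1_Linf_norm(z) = 0.1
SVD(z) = [[-0.5, -0.13], [-0.24, -0.93], [-0.83, 0.35]] @ diag([0.12234076132278152, 0.005721723425875482]) @ [[0.98, -0.18],[0.18, 0.98]]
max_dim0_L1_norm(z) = 0.19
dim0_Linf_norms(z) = [0.1, 0.02]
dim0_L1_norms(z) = [0.19, 0.03]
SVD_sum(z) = [[-0.06, 0.01], [-0.03, 0.01], [-0.10, 0.02]] + [[-0.00, -0.00],  [-0.0, -0.01],  [0.00, 0.0]]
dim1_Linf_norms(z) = [0.06, 0.03, 0.1]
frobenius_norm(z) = 0.12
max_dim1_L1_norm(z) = 0.12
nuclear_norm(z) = 0.13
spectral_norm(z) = 0.12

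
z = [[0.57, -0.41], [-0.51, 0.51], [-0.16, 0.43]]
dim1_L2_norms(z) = [0.7, 0.72, 0.46]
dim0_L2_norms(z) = [0.78, 0.78]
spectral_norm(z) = 1.08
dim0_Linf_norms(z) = [0.57, 0.51]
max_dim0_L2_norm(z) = 0.78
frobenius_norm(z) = 1.11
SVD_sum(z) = [[0.49, -0.49], [-0.51, 0.51], [-0.29, 0.3]] + [[0.08, 0.08], [-0.0, -0.00], [0.13, 0.13]]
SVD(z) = [[-0.64, -0.51], [0.67, 0.00], [0.39, -0.86]] @ diag([1.0837210843387266, 0.22192028154203156]) @ [[-0.71,0.71], [-0.71,-0.71]]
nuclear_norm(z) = 1.31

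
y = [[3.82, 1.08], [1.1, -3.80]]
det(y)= -15.704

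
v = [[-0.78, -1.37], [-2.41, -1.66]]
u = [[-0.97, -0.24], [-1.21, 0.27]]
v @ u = [[2.41,-0.18], [4.35,0.13]]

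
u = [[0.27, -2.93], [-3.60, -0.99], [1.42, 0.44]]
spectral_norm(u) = 4.09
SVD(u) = [[0.26, -0.97],[0.90, 0.24],[-0.36, -0.08]] @ diag([4.087789177072962, 2.845677361157648]) @ [[-0.90, -0.44], [-0.44, 0.90]]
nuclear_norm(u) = 6.93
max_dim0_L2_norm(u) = 3.88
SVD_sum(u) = [[-0.94, -0.46], [-3.3, -1.61], [1.32, 0.65]] + [[1.21,-2.47], [-0.3,0.62], [0.1,-0.21]]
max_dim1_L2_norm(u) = 3.73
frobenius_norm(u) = 4.98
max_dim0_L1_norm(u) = 5.29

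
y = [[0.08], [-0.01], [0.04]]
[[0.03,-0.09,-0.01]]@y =[[0.0]]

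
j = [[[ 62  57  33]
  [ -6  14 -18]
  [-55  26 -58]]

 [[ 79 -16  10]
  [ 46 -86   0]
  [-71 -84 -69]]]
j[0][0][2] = 33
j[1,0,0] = 79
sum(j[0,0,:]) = 152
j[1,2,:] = [-71, -84, -69]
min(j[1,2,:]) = -84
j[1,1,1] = -86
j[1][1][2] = 0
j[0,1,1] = 14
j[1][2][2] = -69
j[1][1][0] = 46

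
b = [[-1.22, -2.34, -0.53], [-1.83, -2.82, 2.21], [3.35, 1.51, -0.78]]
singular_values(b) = [5.64, 1.74, 1.64]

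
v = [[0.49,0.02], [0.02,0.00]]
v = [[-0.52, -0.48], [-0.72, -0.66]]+[[1.01, 0.50], [0.74, 0.66]]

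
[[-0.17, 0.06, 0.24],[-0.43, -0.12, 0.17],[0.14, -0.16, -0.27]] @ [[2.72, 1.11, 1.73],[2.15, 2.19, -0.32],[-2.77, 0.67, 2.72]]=[[-1.00, 0.10, 0.34],[-1.90, -0.63, -0.24],[0.78, -0.38, -0.44]]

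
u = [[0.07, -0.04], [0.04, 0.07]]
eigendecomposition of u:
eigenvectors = [[0.71j, 0.00-0.71j], [0.71+0.00j, (0.71-0j)]]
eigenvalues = [(0.07+0.04j), (0.07-0.04j)]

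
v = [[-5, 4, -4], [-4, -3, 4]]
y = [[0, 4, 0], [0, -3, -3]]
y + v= [[-5, 8, -4], [-4, -6, 1]]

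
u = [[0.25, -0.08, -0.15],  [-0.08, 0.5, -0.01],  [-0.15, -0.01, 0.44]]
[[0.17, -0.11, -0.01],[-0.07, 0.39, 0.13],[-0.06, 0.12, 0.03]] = u @ [[0.72, -0.03, 0.11], [-0.03, 0.79, 0.28], [0.11, 0.28, 0.12]]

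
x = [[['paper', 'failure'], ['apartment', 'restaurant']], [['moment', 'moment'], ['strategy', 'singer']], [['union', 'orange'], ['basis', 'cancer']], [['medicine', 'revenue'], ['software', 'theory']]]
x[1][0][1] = 'moment'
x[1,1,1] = 'singer'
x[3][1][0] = 'software'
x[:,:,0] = [['paper', 'apartment'], ['moment', 'strategy'], ['union', 'basis'], ['medicine', 'software']]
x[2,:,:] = [['union', 'orange'], ['basis', 'cancer']]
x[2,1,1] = 'cancer'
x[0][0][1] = 'failure'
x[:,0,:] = [['paper', 'failure'], ['moment', 'moment'], ['union', 'orange'], ['medicine', 'revenue']]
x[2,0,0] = 'union'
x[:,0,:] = [['paper', 'failure'], ['moment', 'moment'], ['union', 'orange'], ['medicine', 'revenue']]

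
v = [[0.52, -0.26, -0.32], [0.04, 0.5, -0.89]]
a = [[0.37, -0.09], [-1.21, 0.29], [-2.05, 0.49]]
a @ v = [[0.19, -0.14, -0.04], [-0.62, 0.46, 0.13], [-1.05, 0.78, 0.22]]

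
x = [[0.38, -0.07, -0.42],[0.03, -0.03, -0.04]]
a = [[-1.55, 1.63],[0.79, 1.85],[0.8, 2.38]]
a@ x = [[-0.54, 0.06, 0.59], [0.36, -0.11, -0.41], [0.38, -0.13, -0.43]]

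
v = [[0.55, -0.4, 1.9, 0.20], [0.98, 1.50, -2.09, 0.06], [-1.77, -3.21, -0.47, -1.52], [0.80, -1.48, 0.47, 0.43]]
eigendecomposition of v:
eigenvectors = [[(-0.43-0.2j), -0.43+0.20j, (0.17+0j), -0.42+0.00j],[(0.33+0.38j), (0.33-0.38j), (0.29+0j), (0.5+0j)],[(0.01-0.39j), 0.01+0.39j, (0.17+0j), (0.7+0j)],[(-0.6+0j), -0.60-0.00j, (-0.93+0j), 0.28+0.00j]]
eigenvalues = [(1.81+1.5j), (1.81-1.5j), (0.66+0j), (-2.26+0j)]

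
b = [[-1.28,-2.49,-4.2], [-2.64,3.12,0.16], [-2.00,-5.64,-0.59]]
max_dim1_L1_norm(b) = 8.23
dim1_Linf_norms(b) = [4.2, 3.12, 5.64]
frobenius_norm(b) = 8.85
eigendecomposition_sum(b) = [[(-2.74+0j), (-2.39+0j), -2.36+0.00j], [(-0.82+0j), (-0.71+0j), (-0.71+0j)], [(-2.14+0j), -1.87+0.00j, -1.85+0.00j]] + [[0.73+0.62j, (-0.05-1.52j), -0.92-0.21j], [-0.91+0.80j, 1.92+0.22j, 0.43-1.11j], [(0.07-1.54j), (-1.89+1.55j), (0.63+1.37j)]] + [[(0.73-0.62j), -0.05+1.52j, -0.92+0.21j], [(-0.91-0.8j), (1.92-0.22j), 0.43+1.11j], [0.07+1.54j, (-1.89-1.55j), (0.63-1.37j)]]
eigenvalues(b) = [(-5.3+0j), (3.28+2.21j), (3.28-2.21j)]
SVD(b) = [[0.55, -0.66, 0.51], [-0.32, -0.73, -0.6], [0.77, 0.17, -0.62]] @ diag([7.418874555368212, 3.8753990154351676, 2.882253077520136]) @ [[-0.19, -0.91, -0.38], [0.63, -0.41, 0.66], [0.75, 0.11, -0.65]]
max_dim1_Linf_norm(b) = 5.64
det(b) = -82.87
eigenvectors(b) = [[(0.77+0j),-0.27+0.35j,(-0.27-0.35j)], [0.23+0.00j,-0.39-0.40j,(-0.39+0.4j)], [(0.6+0j),0.70+0.00j,(0.7-0j)]]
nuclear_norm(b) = 14.18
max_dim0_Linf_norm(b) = 5.64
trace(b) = 1.25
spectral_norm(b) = 7.42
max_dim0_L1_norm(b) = 11.25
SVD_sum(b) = [[-0.77, -3.71, -1.56], [0.45, 2.16, 0.91], [-1.07, -5.17, -2.17]] + [[-1.61, 1.05, -1.7], [-1.78, 1.16, -1.87], [0.41, -0.27, 0.44]] + [[1.10, 0.17, -0.94], [-1.31, -0.2, 1.12], [-1.34, -0.20, 1.15]]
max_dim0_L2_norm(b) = 6.91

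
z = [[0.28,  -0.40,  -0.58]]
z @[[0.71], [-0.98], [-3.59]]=[[2.67]]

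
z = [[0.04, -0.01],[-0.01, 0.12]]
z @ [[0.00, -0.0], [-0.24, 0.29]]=[[0.00,-0.0], [-0.03,0.03]]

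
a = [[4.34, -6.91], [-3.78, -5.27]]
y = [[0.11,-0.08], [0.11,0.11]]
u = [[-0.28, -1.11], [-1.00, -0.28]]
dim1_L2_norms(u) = [1.14, 1.04]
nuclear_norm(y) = 0.29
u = a @ y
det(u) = -1.03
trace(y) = 0.22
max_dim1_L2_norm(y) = 0.16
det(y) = 0.02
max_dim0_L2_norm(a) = 8.69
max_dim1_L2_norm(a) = 8.16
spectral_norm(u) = 1.34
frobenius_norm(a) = 10.42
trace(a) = -0.93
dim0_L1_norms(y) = [0.22, 0.19]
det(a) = -48.99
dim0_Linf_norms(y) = [0.11, 0.11]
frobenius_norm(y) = 0.21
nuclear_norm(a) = 14.37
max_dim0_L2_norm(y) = 0.16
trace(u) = -0.56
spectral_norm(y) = 0.16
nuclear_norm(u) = 2.11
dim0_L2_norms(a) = [5.76, 8.69]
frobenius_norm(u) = 1.55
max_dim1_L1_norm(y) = 0.22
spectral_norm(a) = 8.82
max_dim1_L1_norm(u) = 1.39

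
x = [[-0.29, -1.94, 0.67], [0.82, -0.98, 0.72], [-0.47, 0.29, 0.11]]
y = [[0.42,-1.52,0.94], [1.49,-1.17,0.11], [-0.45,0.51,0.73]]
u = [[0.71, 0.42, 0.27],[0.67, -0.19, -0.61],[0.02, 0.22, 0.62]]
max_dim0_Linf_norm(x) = 1.94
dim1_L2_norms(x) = [2.07, 1.47, 0.56]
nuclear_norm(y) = 4.23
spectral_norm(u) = 1.06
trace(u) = 1.14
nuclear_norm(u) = 2.14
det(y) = 1.57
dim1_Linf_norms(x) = [1.94, 0.98, 0.47]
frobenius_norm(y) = 2.82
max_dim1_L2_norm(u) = 0.93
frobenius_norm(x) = 2.60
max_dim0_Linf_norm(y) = 1.52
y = x + u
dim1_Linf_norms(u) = [0.71, 0.67, 0.62]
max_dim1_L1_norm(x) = 2.9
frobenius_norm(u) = 1.43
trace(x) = -1.16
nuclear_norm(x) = 3.70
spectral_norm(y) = 2.49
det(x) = 0.77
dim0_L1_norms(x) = [1.58, 3.21, 1.5]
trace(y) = -0.02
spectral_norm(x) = 2.39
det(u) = -0.13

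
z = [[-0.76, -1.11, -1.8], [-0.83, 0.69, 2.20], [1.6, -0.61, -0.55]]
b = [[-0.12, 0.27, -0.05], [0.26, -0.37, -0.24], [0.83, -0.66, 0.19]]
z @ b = [[-1.69, 1.39, -0.04],[2.1, -1.93, 0.29],[-0.81, 1.02, -0.04]]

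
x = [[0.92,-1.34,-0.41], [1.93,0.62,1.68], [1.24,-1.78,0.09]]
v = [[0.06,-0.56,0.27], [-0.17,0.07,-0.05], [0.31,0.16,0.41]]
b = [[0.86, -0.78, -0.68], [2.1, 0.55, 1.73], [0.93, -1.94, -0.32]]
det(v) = -0.04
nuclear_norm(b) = 5.85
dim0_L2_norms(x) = [2.47, 2.31, 1.73]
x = b + v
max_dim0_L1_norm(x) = 4.09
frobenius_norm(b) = 3.77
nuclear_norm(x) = 5.62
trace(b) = 1.09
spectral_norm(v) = 0.65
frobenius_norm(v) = 0.85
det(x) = 1.97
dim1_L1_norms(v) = [0.89, 0.29, 0.88]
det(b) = 4.07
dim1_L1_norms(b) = [2.32, 4.38, 3.19]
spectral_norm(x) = 2.92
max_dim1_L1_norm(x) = 4.23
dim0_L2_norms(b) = [2.45, 2.16, 1.89]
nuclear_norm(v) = 1.30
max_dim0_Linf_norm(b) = 2.1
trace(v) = 0.54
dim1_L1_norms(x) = [2.67, 4.23, 3.11]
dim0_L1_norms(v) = [0.54, 0.79, 0.73]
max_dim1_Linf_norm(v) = 0.56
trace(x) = 1.63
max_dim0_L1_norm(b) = 3.89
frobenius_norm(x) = 3.80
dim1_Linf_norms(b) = [0.86, 2.1, 1.94]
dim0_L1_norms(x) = [4.09, 3.74, 2.18]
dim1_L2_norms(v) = [0.62, 0.19, 0.54]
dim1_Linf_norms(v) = [0.56, 0.17, 0.41]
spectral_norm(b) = 2.79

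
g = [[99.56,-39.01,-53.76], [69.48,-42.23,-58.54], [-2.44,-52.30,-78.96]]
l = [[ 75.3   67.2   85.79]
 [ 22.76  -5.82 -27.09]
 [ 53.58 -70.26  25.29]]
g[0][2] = -53.76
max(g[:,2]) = -53.76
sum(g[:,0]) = 166.60000000000002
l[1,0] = 22.76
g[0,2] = -53.76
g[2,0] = -2.44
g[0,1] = -39.01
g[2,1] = -52.3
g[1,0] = 69.48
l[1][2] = -27.09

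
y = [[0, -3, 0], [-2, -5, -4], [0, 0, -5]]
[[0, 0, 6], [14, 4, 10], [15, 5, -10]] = y@[[-1, 0, -4], [0, 0, -2], [-3, -1, 2]]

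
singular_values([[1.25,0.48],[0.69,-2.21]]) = [2.32, 1.33]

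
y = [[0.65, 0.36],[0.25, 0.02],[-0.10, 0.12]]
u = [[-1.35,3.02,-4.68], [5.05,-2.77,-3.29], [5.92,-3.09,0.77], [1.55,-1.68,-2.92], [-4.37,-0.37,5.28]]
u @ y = [[0.35, -0.99],[2.92, 1.37],[3.00, 2.16],[0.88, 0.17],[-3.46, -0.95]]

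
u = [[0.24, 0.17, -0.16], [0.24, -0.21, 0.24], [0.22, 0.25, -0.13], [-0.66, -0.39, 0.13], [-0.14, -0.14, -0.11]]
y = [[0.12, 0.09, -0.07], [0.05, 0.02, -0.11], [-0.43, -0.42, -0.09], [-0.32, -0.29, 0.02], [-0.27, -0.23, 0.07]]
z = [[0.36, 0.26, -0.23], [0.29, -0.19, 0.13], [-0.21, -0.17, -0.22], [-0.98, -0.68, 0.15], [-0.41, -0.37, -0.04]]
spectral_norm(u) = 0.92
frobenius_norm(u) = 1.03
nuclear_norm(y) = 1.02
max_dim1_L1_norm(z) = 1.81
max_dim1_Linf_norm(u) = 0.66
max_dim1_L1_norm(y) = 0.94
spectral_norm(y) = 0.84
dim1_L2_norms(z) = [0.5, 0.37, 0.35, 1.2, 0.55]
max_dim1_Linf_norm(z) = 0.98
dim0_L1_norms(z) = [2.25, 1.67, 0.77]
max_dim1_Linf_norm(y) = 0.43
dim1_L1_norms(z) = [0.85, 0.61, 0.6, 1.81, 0.82]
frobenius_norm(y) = 0.85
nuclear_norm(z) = 2.10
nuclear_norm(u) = 1.50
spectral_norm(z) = 1.42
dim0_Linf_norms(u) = [0.66, 0.39, 0.24]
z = y + u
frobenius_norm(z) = 1.50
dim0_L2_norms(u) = [0.79, 0.55, 0.36]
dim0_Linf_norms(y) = [0.43, 0.42, 0.11]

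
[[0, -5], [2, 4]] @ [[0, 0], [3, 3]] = [[-15, -15], [12, 12]]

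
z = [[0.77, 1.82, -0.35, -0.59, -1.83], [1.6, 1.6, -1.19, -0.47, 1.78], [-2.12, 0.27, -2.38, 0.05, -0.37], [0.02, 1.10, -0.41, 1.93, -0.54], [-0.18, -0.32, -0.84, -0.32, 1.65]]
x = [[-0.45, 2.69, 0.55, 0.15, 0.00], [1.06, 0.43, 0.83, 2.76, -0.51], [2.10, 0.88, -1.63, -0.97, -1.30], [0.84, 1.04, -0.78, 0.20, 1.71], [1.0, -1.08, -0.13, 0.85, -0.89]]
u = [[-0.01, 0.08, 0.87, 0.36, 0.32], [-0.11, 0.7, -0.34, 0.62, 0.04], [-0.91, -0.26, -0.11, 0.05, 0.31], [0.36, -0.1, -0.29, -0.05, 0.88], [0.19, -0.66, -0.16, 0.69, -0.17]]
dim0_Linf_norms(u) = [0.91, 0.7, 0.87, 0.69, 0.88]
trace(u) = 0.36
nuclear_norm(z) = 11.96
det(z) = 0.02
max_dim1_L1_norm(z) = 6.64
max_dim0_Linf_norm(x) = 2.76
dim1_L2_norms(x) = [2.79, 3.14, 3.24, 2.32, 1.92]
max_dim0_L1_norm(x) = 6.12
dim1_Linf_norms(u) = [0.87, 0.7, 0.91, 0.88, 0.69]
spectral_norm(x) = 3.37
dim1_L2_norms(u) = [1.0, 1.0, 1.0, 1.0, 1.0]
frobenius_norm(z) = 6.09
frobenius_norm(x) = 6.10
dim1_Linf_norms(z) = [1.83, 1.78, 2.38, 1.93, 1.65]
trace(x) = -2.34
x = z @ u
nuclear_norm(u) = 5.00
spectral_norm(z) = 3.37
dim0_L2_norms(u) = [1.0, 1.0, 1.0, 1.0, 1.0]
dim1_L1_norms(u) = [1.64, 1.81, 1.64, 1.68, 1.87]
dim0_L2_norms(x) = [2.73, 3.23, 2.07, 3.06, 2.38]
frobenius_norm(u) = 2.24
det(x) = -0.10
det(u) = -1.00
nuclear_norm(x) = 11.97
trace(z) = 3.57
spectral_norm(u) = 1.01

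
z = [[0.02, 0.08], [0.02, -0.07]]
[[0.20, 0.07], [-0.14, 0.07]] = z @ [[0.83, 3.5], [2.3, -0.04]]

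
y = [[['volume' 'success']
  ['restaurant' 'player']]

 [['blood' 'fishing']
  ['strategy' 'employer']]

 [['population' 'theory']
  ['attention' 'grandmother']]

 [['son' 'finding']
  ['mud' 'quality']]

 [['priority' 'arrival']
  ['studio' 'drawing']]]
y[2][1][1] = 'grandmother'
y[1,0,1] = 'fishing'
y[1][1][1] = 'employer'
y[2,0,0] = 'population'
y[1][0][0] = 'blood'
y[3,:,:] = [['son', 'finding'], ['mud', 'quality']]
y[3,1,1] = 'quality'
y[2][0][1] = 'theory'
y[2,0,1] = 'theory'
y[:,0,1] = ['success', 'fishing', 'theory', 'finding', 'arrival']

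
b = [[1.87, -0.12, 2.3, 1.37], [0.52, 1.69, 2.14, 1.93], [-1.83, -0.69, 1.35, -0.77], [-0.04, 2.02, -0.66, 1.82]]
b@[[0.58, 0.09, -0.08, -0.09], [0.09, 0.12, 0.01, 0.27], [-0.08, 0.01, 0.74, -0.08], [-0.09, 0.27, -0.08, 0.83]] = [[0.77, 0.55, 1.44, 0.75], [0.11, 0.79, 1.40, 1.84], [-1.16, -0.44, 1.20, -0.77], [0.05, 0.72, -0.61, 2.11]]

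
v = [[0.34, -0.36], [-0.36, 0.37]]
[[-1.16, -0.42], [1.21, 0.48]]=v @ [[-1.34, -3.85], [1.97, -2.46]]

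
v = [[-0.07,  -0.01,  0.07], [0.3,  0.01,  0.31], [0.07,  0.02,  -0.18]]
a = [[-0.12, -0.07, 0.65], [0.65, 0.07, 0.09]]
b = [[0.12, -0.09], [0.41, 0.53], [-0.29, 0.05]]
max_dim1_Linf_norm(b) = 0.53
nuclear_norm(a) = 1.32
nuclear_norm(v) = 0.64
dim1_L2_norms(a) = [0.66, 0.66]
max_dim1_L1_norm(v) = 0.62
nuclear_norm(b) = 0.98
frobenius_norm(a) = 0.94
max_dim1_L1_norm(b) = 0.94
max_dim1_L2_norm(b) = 0.67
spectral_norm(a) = 0.68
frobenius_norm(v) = 0.48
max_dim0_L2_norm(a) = 0.66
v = b @ a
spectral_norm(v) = 0.44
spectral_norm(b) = 0.69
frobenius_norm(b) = 0.75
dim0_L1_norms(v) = [0.44, 0.04, 0.56]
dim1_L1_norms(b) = [0.21, 0.94, 0.34]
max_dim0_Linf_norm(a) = 0.65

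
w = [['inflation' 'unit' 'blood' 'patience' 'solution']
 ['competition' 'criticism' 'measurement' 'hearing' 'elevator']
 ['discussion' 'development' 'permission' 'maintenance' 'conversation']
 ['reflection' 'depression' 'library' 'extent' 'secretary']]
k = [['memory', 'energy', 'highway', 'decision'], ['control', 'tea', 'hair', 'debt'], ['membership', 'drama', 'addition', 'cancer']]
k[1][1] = 'tea'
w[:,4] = ['solution', 'elevator', 'conversation', 'secretary']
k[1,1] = 'tea'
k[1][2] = 'hair'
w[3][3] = 'extent'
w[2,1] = 'development'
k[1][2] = 'hair'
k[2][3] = 'cancer'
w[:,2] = ['blood', 'measurement', 'permission', 'library']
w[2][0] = 'discussion'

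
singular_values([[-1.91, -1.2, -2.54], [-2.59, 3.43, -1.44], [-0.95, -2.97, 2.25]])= [5.46, 3.44, 2.29]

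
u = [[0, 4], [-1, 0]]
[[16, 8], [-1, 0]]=u@[[1, 0], [4, 2]]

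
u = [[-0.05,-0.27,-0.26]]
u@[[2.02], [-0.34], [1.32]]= [[-0.35]]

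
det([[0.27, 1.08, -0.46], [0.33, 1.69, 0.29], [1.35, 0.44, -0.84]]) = 1.287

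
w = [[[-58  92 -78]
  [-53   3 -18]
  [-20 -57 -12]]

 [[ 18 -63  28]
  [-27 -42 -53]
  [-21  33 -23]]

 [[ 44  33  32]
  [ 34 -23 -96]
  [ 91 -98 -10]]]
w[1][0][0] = 18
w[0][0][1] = 92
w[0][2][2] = -12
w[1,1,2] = -53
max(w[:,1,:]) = 34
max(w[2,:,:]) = 91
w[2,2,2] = -10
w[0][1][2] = -18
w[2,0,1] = 33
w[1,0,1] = -63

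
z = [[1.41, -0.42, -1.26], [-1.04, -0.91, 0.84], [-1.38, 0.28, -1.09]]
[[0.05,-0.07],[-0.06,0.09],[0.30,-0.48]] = z@[[-0.09, 0.15], [0.03, -0.05], [-0.15, 0.24]]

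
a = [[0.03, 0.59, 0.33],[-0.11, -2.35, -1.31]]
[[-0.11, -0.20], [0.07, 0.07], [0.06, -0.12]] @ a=[[0.02, 0.41, 0.23], [-0.01, -0.12, -0.07], [0.02, 0.32, 0.18]]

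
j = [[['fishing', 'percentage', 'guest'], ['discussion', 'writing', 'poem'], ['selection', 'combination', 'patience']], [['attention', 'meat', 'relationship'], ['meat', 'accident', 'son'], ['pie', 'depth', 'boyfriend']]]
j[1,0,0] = 'attention'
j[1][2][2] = 'boyfriend'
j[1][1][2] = 'son'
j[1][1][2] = 'son'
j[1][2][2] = 'boyfriend'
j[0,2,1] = 'combination'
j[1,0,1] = 'meat'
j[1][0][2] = 'relationship'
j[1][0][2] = 'relationship'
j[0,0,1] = 'percentage'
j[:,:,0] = [['fishing', 'discussion', 'selection'], ['attention', 'meat', 'pie']]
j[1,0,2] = 'relationship'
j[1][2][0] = 'pie'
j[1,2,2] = 'boyfriend'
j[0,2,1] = 'combination'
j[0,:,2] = ['guest', 'poem', 'patience']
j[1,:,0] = ['attention', 'meat', 'pie']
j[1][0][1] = 'meat'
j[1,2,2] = 'boyfriend'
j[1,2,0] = 'pie'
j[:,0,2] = ['guest', 'relationship']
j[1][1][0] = 'meat'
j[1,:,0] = ['attention', 'meat', 'pie']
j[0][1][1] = 'writing'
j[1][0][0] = 'attention'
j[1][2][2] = 'boyfriend'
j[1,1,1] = 'accident'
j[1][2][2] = 'boyfriend'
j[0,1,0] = 'discussion'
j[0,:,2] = ['guest', 'poem', 'patience']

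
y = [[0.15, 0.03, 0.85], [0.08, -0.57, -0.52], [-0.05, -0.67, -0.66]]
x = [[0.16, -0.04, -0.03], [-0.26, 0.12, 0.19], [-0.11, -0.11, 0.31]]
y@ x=[[-0.08, -0.10, 0.26],[0.22, -0.01, -0.27],[0.24, -0.01, -0.33]]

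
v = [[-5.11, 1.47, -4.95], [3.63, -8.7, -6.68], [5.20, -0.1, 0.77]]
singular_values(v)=[11.64, 8.52, 2.42]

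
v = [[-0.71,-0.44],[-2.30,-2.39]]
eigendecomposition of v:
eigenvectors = [[0.68,0.20],[-0.73,0.98]]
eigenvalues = [-0.24, -2.86]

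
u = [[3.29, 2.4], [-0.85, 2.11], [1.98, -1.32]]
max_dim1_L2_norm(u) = 4.07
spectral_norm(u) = 4.20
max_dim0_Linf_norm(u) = 3.29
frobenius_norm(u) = 5.24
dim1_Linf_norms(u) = [3.29, 2.11, 1.98]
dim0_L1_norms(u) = [6.12, 5.83]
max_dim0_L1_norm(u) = 6.12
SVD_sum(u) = [[3.46,2.13],[0.33,0.20],[0.85,0.52]] + [[-0.17, 0.27],[-1.18, 1.91],[1.13, -1.84]]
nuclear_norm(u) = 7.33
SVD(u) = [[-0.97, -0.10], [-0.09, -0.72], [-0.24, 0.69]] @ diag([4.1972312496323605, 3.1312537165023175]) @ [[-0.85,-0.52], [0.52,-0.85]]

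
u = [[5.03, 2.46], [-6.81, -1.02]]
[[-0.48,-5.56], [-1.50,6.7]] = u @ [[0.36,-0.93],  [-0.93,-0.36]]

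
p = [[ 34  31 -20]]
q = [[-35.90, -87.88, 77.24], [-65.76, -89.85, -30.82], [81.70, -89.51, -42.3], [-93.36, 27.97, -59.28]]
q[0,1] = -87.88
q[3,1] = 27.97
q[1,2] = -30.82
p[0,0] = 34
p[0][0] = 34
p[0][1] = 31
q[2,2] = -42.3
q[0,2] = 77.24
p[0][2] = -20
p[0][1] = 31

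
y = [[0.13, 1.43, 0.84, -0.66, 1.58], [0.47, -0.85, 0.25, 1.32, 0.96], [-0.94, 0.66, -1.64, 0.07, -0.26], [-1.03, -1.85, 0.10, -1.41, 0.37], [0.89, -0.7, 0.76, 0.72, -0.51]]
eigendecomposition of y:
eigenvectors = [[0.44+0.00j,(0.11+0.48j),(0.11-0.48j),(-0.74+0j),(-0.7+0j)], [(-0.16+0j),-0.37-0.28j,-0.37+0.28j,(0.13+0j),0.16+0.00j], [0.48+0.00j,-0.52+0.00j,(-0.52-0j),0.53+0.00j,(0.58+0j)], [(0.39+0j),(0.16-0.42j),0.16+0.42j,0.37+0.00j,0.34+0.00j], [-0.63+0.00j,(0.23-0.14j),(0.23+0.14j),(-0.17+0j),(-0.17+0j)]]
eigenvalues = [(-2.32+0j), (-0.87+1.24j), (-0.87-1.24j), (-0.03+0j), (-0.2+0j)]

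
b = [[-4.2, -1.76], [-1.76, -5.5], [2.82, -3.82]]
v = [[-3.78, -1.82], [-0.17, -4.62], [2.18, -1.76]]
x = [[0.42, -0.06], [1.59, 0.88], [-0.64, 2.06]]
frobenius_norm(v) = 6.84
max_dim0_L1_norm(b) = 11.08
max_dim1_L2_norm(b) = 5.77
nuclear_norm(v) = 9.60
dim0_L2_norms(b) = [5.36, 6.92]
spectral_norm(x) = 2.24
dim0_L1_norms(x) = [2.65, 3.0]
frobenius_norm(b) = 8.75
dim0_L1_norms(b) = [8.78, 11.08]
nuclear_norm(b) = 12.24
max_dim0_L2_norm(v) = 5.27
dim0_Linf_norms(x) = [1.59, 2.06]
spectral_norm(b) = 7.06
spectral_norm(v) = 5.40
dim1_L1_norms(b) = [5.96, 7.26, 6.64]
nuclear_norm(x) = 4.01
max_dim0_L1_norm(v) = 8.2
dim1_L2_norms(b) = [4.55, 5.77, 4.75]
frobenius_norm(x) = 2.85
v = x + b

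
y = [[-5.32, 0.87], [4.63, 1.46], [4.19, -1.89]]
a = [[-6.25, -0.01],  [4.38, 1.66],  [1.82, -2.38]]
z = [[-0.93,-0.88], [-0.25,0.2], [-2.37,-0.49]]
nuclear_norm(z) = 3.34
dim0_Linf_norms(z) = [2.37, 0.88]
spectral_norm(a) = 7.86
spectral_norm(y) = 8.24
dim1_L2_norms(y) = [5.39, 4.85, 4.6]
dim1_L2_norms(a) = [6.25, 4.68, 3.0]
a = z + y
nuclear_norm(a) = 10.73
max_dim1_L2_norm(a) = 6.25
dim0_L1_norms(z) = [3.55, 1.57]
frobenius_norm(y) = 8.59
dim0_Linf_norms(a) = [6.25, 2.38]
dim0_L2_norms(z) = [2.56, 1.03]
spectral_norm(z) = 2.67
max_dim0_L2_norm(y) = 8.2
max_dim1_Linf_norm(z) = 2.37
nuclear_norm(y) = 10.67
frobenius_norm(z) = 2.76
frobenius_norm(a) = 8.37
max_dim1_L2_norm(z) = 2.42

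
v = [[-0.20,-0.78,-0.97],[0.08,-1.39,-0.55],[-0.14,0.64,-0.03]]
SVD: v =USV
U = [[-0.60, 0.73, -0.33], [-0.76, -0.37, 0.54], [0.27, 0.57, 0.77]]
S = [1.96, 0.66, 0.0]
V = [[0.01, 0.86, 0.50], [-0.39, 0.47, -0.79], [0.92, 0.19, -0.34]]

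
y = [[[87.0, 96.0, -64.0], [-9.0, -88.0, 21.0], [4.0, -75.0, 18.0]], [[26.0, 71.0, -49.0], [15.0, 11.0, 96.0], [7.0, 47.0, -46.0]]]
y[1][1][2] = 96.0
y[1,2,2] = -46.0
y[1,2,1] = 47.0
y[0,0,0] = 87.0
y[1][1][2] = 96.0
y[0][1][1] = -88.0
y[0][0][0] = 87.0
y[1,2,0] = 7.0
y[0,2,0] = 4.0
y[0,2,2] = 18.0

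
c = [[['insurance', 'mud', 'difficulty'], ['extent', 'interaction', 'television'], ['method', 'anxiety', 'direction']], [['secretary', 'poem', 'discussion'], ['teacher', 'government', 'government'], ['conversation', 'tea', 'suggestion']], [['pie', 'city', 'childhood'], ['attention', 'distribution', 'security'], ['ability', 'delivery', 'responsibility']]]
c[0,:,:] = [['insurance', 'mud', 'difficulty'], ['extent', 'interaction', 'television'], ['method', 'anxiety', 'direction']]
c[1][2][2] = 'suggestion'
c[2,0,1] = 'city'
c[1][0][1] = 'poem'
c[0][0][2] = 'difficulty'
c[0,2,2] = 'direction'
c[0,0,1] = 'mud'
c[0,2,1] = 'anxiety'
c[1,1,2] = 'government'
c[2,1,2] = 'security'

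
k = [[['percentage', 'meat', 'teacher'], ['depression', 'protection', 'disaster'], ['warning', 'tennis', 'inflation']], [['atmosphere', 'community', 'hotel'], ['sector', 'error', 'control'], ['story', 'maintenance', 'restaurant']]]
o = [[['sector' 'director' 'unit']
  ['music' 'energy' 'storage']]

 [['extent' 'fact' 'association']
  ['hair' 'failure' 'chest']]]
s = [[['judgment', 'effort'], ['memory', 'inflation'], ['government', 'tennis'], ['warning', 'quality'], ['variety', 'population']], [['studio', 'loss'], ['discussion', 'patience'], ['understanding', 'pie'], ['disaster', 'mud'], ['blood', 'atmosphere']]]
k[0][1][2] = 'disaster'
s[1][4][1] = 'atmosphere'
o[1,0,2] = 'association'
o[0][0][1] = 'director'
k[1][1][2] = 'control'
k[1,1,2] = 'control'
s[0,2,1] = 'tennis'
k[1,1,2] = 'control'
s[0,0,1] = 'effort'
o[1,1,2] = 'chest'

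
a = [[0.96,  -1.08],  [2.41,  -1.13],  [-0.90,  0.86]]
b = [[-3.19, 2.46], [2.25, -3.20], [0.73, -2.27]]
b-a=[[-4.15, 3.54],[-0.16, -2.07],[1.63, -3.13]]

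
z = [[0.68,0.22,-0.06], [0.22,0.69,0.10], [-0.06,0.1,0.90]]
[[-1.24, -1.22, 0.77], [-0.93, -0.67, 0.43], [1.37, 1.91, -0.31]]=z @ [[-1.32, -1.33, 0.99], [-1.15, -0.86, 0.36], [1.56, 2.13, -0.32]]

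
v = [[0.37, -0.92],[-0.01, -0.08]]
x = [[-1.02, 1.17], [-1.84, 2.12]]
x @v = [[-0.39, 0.84],[-0.70, 1.52]]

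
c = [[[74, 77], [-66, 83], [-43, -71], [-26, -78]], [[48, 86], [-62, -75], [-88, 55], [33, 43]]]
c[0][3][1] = -78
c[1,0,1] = 86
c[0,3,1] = -78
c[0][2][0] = -43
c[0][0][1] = 77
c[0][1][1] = 83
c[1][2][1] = 55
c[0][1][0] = -66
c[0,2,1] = -71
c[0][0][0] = 74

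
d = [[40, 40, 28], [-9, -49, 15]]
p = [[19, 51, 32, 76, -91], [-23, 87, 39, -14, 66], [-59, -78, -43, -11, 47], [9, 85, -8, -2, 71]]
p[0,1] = 51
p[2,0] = -59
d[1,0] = -9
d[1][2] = 15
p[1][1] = 87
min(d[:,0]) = -9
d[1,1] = -49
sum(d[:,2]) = 43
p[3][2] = -8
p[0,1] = 51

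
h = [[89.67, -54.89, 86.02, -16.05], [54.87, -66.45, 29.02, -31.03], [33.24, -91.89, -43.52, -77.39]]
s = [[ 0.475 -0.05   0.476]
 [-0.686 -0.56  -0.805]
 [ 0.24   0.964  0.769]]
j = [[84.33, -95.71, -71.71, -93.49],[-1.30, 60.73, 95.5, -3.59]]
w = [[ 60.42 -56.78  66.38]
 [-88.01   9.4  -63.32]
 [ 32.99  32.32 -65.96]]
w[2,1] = 32.32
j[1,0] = -1.3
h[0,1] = -54.89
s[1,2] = -0.805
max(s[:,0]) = 0.475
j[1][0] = -1.3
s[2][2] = 0.769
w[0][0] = 60.42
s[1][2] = -0.805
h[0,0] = 89.67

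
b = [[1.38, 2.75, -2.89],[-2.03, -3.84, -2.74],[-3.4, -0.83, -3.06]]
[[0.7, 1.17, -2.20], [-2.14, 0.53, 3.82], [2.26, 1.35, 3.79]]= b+[[-0.68, -1.58, 0.69], [-0.11, 4.37, 6.56], [5.66, 2.18, 6.85]]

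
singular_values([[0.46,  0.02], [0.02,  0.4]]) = [0.47, 0.39]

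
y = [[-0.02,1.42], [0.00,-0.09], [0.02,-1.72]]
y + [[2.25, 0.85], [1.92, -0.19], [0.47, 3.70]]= [[2.23, 2.27],[1.92, -0.28],[0.49, 1.98]]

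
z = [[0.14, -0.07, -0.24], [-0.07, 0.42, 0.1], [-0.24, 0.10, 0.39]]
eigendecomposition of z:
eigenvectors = [[0.86, 0.44, -0.26], [0.02, -0.53, -0.84], [0.51, -0.72, 0.47]]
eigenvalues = [-0.01, 0.61, 0.34]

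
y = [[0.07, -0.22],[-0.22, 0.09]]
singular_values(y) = [0.3, 0.14]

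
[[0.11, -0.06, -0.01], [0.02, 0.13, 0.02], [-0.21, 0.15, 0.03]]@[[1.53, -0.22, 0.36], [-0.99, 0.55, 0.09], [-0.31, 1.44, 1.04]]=[[0.23,-0.07,0.02], [-0.10,0.1,0.04], [-0.48,0.17,-0.03]]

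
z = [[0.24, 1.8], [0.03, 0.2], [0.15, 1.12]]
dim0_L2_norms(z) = [0.28, 2.13]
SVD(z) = [[-0.85,0.17], [-0.09,-0.98], [-0.53,-0.10]] @ diag([2.148345661203189, 0.0033045407300720726]) @ [[-0.13, -0.99], [-0.99, 0.13]]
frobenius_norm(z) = 2.15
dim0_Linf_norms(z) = [0.24, 1.8]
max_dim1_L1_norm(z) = 2.04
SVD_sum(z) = [[0.24, 1.80],[0.03, 0.20],[0.15, 1.12]] + [[-0.0, 0.0],[0.00, -0.00],[0.00, -0.0]]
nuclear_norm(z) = 2.15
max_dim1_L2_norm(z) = 1.82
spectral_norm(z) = 2.15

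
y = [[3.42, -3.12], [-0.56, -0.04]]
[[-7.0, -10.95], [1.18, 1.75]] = y@[[-2.11,-3.13], [-0.07,0.08]]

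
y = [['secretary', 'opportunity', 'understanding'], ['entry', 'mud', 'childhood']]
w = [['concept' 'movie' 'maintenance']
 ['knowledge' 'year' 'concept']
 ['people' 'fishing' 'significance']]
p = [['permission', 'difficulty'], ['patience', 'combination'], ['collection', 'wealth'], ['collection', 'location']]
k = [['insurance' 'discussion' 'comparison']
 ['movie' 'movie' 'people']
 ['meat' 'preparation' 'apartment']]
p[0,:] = ['permission', 'difficulty']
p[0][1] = 'difficulty'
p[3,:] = ['collection', 'location']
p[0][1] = 'difficulty'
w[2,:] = ['people', 'fishing', 'significance']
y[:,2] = ['understanding', 'childhood']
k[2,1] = 'preparation'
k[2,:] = ['meat', 'preparation', 'apartment']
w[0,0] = 'concept'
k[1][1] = 'movie'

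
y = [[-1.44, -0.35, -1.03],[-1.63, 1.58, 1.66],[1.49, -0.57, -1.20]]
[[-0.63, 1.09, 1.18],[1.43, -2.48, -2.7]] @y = [[0.89, 1.27, 1.04], [-2.04, -2.88, -2.35]]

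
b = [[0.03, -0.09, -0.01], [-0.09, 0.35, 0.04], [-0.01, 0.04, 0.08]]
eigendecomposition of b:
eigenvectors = [[0.25, -0.97, 0.04], [-0.96, -0.25, -0.13], [-0.14, 0.01, 0.99]]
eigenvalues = [0.38, 0.01, 0.07]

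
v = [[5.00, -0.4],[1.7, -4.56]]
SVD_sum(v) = [[3.53, -2.49], [3.28, -2.32]] + [[1.47,2.09],  [-1.58,-2.24]]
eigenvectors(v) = [[0.98, 0.04], [0.18, 1.0]]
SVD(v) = [[-0.73, -0.68], [-0.68, 0.73]] @ diag([5.896792197284516, 3.7511920481420895]) @ [[-0.82, 0.58],[-0.58, -0.82]]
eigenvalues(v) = [4.93, -4.49]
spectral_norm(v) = 5.90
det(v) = -22.12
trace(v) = 0.44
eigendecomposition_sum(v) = [[4.97, -0.21],[0.89, -0.04]] + [[0.03,-0.19], [0.81,-4.52]]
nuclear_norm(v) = 9.65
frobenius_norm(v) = 6.99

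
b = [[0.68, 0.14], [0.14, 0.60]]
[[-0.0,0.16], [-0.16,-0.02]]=b@[[0.05, 0.25], [-0.27, -0.1]]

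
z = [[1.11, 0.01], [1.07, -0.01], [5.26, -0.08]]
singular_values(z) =[5.48, 0.03]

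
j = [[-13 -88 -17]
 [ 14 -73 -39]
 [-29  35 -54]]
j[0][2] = -17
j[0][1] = -88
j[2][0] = -29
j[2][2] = -54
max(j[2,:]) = 35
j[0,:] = [-13, -88, -17]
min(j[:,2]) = -54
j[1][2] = -39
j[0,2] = -17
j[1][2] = -39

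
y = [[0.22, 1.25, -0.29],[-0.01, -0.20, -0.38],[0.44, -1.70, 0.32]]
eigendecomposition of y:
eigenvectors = [[(0.83+0j),  0.83-0.00j,  (-0.33+0j)], [(0.18+0.12j),  0.18-0.12j,  (0.47+0j)], [(-0.29-0.42j),  (-0.29+0.42j),  0.82+0.00j]]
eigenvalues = [(0.59+0.33j), (0.59-0.33j), (-0.85+0j)]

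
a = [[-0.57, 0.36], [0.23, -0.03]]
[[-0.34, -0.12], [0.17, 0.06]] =a@[[0.77, 0.28], [0.28, 0.10]]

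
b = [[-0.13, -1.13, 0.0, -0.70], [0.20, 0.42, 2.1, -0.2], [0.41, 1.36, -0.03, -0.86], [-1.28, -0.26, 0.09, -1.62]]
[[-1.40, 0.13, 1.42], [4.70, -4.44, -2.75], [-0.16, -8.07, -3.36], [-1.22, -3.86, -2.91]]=b@[[-0.29, -2.05, 1.17], [0.65, -2.58, -2.11], [2.23, -0.99, -0.89], [1.0, 4.36, 1.16]]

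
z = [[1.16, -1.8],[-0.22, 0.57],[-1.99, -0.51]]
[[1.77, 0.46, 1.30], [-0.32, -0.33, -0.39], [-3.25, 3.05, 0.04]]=z @ [[1.62, -1.26, 0.14], [0.06, -1.07, -0.63]]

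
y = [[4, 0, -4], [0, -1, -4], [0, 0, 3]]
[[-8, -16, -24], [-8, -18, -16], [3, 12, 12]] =y @ [[-1, 0, -2], [4, 2, 0], [1, 4, 4]]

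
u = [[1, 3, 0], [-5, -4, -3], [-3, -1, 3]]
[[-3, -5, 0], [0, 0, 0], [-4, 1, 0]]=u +[[-4, -8, 0], [5, 4, 3], [-1, 2, -3]]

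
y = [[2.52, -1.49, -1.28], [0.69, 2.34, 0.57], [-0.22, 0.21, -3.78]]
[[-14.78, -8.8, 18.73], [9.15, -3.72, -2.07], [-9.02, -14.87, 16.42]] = y @ [[-2.18, -2.54, 4.44], [3.89, -1.81, -1.06], [2.73, 3.98, -4.66]]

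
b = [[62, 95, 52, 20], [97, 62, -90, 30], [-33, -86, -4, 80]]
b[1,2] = -90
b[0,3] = 20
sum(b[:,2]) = -42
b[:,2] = [52, -90, -4]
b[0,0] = 62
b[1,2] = -90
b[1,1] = 62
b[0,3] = 20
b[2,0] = -33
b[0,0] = 62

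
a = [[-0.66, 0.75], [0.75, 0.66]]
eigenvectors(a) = [[-0.91, -0.41],[0.41, -0.91]]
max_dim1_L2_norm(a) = 1.0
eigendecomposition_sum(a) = [[-0.83, 0.38], [0.37, -0.17]] + [[0.17, 0.38], [0.38, 0.83]]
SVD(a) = [[0.75, -0.66], [0.66, 0.75]] @ diag([0.9990495483208028, 0.9990495483208026]) @ [[0.00, 1.0], [1.0, 0.00]]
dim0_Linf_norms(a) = [0.75, 0.75]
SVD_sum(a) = [[0.0,0.75], [0.0,0.66]] + [[-0.66, 0.0], [0.75, 0.00]]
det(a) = -1.00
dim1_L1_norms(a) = [1.41, 1.41]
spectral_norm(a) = 1.00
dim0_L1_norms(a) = [1.41, 1.41]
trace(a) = 0.00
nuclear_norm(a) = 2.00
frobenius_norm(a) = 1.41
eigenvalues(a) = [-1.0, 1.0]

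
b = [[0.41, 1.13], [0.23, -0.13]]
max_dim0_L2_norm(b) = 1.14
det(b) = -0.31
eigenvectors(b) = [[0.97,-0.80],[0.26,0.60]]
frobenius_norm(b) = 1.23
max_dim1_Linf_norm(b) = 1.13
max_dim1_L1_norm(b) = 1.54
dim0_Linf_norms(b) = [0.41, 1.13]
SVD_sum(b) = [[0.40, 1.13], [-0.02, -0.04]] + [[0.01, -0.0], [0.25, -0.09]]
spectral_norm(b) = 1.20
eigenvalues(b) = [0.72, -0.44]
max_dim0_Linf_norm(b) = 1.13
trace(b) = 0.28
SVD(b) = [[-1.00, 0.04], [0.04, 1.00]] @ diag([1.202916855671541, 0.26036712223568664]) @ [[-0.33,-0.94], [0.94,-0.33]]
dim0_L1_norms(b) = [0.64, 1.26]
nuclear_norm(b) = 1.46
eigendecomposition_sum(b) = [[0.53, 0.70], [0.14, 0.19]] + [[-0.12,0.43], [0.09,-0.32]]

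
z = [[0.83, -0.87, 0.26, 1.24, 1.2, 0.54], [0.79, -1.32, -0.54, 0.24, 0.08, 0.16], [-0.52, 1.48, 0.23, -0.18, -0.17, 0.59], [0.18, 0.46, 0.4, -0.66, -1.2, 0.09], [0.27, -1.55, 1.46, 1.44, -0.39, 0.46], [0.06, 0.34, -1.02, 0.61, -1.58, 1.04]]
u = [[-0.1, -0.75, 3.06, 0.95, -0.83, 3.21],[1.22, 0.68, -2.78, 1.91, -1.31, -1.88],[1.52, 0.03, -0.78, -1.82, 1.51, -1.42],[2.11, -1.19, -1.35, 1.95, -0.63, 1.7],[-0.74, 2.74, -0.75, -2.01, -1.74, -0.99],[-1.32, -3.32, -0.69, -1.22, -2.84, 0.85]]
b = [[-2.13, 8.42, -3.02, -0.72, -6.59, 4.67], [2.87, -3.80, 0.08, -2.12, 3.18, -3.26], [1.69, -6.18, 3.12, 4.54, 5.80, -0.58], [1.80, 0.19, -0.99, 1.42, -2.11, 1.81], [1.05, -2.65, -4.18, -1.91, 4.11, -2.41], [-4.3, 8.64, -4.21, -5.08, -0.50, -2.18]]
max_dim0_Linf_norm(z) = 1.58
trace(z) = -0.27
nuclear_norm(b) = 40.03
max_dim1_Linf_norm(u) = 3.32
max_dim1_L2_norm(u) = 4.85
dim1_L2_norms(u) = [4.67, 4.31, 3.24, 3.84, 4.08, 4.85]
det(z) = -3.89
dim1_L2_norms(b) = [12.26, 6.92, 10.27, 3.74, 7.21, 11.9]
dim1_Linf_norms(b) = [8.42, 3.8, 6.18, 2.11, 4.18, 8.64]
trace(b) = 0.54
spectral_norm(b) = 19.08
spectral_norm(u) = 6.47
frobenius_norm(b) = 22.61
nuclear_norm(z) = 10.32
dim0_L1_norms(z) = [2.65, 6.02, 3.91, 4.37, 4.62, 2.88]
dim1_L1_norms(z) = [4.94, 3.13, 3.17, 2.99, 5.57, 4.65]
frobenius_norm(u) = 10.29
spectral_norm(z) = 3.55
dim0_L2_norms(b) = [6.2, 14.33, 7.42, 7.56, 10.43, 6.83]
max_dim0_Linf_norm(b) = 8.64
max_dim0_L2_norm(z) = 2.72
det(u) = -820.29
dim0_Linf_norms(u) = [2.11, 3.32, 3.06, 2.01, 2.84, 3.21]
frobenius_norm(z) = 4.99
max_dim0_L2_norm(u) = 4.58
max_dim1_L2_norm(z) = 2.65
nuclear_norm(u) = 22.45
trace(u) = 0.86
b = u @ z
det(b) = 3178.59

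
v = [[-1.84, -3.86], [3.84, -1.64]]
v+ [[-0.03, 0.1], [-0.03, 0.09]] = [[-1.87, -3.76], [3.81, -1.55]]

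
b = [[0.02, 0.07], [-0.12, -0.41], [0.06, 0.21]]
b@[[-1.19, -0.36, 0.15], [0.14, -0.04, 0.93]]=[[-0.01, -0.01, 0.07],[0.09, 0.06, -0.40],[-0.04, -0.03, 0.20]]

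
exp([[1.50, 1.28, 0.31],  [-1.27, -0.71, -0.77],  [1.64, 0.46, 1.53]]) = [[2.99, 1.91, 0.11],[-3.12, -0.99, -1.51],[5.63, 2.94, 4.49]]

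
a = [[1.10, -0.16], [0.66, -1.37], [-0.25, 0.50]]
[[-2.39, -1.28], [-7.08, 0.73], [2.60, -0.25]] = a @ [[-1.53, -1.33], [4.43, -1.17]]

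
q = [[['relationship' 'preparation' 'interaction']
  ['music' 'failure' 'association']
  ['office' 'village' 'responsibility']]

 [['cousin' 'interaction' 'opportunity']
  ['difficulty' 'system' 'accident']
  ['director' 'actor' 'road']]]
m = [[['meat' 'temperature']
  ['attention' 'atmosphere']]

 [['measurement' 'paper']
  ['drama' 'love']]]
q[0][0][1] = 'preparation'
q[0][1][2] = 'association'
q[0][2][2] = 'responsibility'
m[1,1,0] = 'drama'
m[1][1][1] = 'love'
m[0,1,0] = 'attention'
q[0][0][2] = 'interaction'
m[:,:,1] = [['temperature', 'atmosphere'], ['paper', 'love']]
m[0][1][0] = 'attention'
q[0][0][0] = 'relationship'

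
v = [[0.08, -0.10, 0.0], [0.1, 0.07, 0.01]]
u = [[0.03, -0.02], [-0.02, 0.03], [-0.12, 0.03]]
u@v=[[0.0, -0.0, -0.0], [0.0, 0.0, 0.0], [-0.01, 0.01, 0.0]]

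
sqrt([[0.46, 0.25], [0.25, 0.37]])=[[0.65, 0.21], [0.21, 0.57]]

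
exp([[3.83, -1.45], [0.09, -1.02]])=[[45.08, -13.44], [0.83, 0.12]]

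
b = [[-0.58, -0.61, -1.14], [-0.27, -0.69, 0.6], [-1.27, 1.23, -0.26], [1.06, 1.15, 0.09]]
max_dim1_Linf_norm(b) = 1.27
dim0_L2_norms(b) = [1.77, 1.92, 1.32]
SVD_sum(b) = [[-0.64, -0.86, -0.31],  [-0.30, -0.40, -0.14],  [0.09, 0.12, 0.04],  [0.87, 1.17, 0.42]] + [[-0.28,0.26,-0.14], [0.32,-0.29,0.16], [-1.2,1.11,-0.61], [0.02,-0.02,0.01]] + [[0.34, -0.01, -0.69], [-0.29, 0.01, 0.58], [-0.15, 0.00, 0.31], [0.17, -0.00, -0.34]]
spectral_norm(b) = 1.96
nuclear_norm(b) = 4.95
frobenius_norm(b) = 2.93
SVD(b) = [[0.57, -0.22, 0.68], [0.27, 0.25, -0.57], [-0.08, -0.94, -0.31], [-0.77, 0.02, 0.33]] @ diag([1.962925838189349, 1.853227690061763, 1.1301191452926476]) @ [[-0.57, -0.77, -0.27], [0.69, -0.64, 0.35], [0.44, -0.01, -0.90]]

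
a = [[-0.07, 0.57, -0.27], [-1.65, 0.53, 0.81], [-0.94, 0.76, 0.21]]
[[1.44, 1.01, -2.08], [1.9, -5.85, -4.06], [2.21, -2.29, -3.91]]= a @ [[-2.87, 3.15, 1.03], [0.39, 1.35, -3.74], [-3.75, -1.69, -0.47]]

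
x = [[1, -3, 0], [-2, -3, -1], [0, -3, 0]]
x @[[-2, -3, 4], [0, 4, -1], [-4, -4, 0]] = [[-2, -15, 7], [8, -2, -5], [0, -12, 3]]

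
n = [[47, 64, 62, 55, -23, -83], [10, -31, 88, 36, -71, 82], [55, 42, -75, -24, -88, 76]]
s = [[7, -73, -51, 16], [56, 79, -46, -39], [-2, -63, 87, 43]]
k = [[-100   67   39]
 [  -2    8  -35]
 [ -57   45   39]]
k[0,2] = 39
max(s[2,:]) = 87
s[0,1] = -73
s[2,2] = 87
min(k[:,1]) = 8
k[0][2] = 39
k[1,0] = -2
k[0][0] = -100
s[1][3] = -39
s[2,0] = -2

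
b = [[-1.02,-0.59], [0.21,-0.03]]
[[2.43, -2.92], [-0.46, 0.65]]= b@[[-2.21, 3.06], [-0.29, -0.34]]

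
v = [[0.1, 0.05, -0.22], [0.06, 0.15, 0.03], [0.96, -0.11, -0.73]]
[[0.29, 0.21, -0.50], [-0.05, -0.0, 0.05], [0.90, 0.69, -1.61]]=v @ [[-0.13,0.07,0.03], [-0.03,0.14,-0.14], [-1.4,-0.88,2.27]]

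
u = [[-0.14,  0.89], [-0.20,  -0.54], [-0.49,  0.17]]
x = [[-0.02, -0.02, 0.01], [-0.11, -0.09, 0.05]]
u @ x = [[-0.1,-0.08,0.04], [0.06,0.05,-0.03], [-0.01,-0.01,0.0]]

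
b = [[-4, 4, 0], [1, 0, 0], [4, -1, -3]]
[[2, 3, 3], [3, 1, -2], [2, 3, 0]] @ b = [[7, 5, -9], [-19, 14, 6], [-5, 8, 0]]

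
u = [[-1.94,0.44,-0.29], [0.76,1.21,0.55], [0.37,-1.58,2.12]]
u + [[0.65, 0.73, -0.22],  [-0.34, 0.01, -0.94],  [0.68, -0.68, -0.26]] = [[-1.29, 1.17, -0.51], [0.42, 1.22, -0.39], [1.05, -2.26, 1.86]]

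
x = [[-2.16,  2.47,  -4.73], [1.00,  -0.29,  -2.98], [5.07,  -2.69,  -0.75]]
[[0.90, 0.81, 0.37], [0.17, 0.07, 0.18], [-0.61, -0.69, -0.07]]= x @ [[-0.06, -0.06, -0.03], [0.14, 0.16, -0.01], [-0.09, -0.06, -0.07]]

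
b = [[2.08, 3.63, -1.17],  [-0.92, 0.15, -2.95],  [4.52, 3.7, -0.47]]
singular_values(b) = [7.16, 3.26, 0.97]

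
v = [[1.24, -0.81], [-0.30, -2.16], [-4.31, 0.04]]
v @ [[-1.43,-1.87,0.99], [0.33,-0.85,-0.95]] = [[-2.04, -1.63, 2.00], [-0.28, 2.40, 1.76], [6.18, 8.03, -4.30]]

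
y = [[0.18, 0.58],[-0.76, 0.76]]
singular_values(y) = [1.12, 0.51]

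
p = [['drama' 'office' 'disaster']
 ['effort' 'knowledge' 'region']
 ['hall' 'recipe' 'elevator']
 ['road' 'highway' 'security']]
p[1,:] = ['effort', 'knowledge', 'region']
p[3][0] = 'road'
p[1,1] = 'knowledge'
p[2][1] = 'recipe'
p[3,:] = ['road', 'highway', 'security']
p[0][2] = 'disaster'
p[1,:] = ['effort', 'knowledge', 'region']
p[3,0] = 'road'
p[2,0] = 'hall'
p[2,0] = 'hall'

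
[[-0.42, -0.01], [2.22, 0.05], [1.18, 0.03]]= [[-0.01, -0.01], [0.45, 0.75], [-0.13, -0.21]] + [[-0.41, 0.0],[1.77, -0.70],[1.31, 0.24]]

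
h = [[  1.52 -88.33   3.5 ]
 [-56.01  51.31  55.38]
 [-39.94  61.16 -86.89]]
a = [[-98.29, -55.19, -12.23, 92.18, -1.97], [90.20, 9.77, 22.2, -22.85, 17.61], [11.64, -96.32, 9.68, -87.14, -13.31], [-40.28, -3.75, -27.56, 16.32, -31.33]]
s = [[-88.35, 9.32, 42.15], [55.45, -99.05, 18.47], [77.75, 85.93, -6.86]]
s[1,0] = 55.45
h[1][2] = 55.38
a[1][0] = 90.2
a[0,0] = -98.29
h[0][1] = -88.33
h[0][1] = -88.33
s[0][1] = 9.32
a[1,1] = 9.77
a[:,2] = [-12.23, 22.2, 9.68, -27.56]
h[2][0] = -39.94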